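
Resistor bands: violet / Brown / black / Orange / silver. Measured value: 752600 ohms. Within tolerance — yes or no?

yes

Violet → 7 (first significant figure)
Brown → 1 (second significant figure)
Black → 0 (third significant figure)
Orange → ×10^3 multiplier
Silver → ±10% tolerance
710 × 1000 = 710000 Ω
Allowed range: 639000 Ω to 781000 Ω.
752600 ohms lies inside that range.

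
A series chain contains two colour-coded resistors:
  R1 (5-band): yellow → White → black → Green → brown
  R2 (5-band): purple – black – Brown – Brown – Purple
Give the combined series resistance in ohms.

R1: yellow, white, black → 490; green ×10^5 → 49000000 Ω.
R2: violet, black, brown → 701; brown ×10 → 7010 Ω.
Series: 49000000 + 7010 = 49007010 Ω.

49007010 Ω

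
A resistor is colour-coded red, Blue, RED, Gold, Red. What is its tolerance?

The last band, red, is the tolerance band.
Red corresponds to ±2%.

±2%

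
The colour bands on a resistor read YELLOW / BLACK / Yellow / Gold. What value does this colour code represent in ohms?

400000 Ω

Yellow → 4 (first significant figure)
Black → 0 (second significant figure)
Yellow → ×10^4 multiplier
40 × 10000 = 400000 Ω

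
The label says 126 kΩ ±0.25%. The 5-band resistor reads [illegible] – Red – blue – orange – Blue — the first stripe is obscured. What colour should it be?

126000 Ω = 126 × 10^3.
The first band gives digit 1 of the significand, and 1 is brown.

brown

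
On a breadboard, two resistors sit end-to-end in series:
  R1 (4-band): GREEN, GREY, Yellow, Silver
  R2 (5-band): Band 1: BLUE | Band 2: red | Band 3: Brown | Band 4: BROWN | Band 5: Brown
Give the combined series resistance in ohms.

R1: green, grey → 58; yellow ×10^4 → 580000 Ω.
R2: blue, red, brown → 621; brown ×10 → 6210 Ω.
Series: 580000 + 6210 = 586210 Ω.

586210 Ω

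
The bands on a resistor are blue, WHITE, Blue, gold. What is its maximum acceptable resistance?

Blue → 6 (first significant figure)
White → 9 (second significant figure)
Blue → ×10^6 multiplier
Gold → ±5% tolerance
69 × 1000000 = 69000000 Ω
Maximum = 69000000 × (1 + 5/100) = 72450000 Ω.

72450000 Ω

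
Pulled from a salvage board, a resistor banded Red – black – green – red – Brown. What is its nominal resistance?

Red → 2 (first significant figure)
Black → 0 (second significant figure)
Green → 5 (third significant figure)
Red → ×10^2 multiplier
205 × 100 = 20500 Ω

20500 Ω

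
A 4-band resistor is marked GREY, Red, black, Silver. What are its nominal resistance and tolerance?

Grey → 8 (first significant figure)
Red → 2 (second significant figure)
Black → ×1 multiplier
Silver → ±10% tolerance
82 × 1 = 82 Ω

82 Ω ±10%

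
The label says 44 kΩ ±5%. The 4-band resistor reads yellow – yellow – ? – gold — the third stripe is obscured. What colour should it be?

44000 Ω = 44 × 10^3.
The third band is the multiplier, 10^3, which is orange.

orange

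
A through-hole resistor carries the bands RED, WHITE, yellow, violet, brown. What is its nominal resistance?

Red → 2 (first significant figure)
White → 9 (second significant figure)
Yellow → 4 (third significant figure)
Violet → ×10^7 multiplier
294 × 10000000 = 2940000000 Ω

2940000000 Ω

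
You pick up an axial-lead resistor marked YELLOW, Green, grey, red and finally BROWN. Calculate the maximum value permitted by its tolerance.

Yellow → 4 (first significant figure)
Green → 5 (second significant figure)
Grey → 8 (third significant figure)
Red → ×10^2 multiplier
Brown → ±1% tolerance
458 × 100 = 45800 Ω
Maximum = 45800 × (1 + 1/100) = 46258 Ω.

46258 Ω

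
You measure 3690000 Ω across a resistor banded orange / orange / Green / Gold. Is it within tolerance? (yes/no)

Orange → 3 (first significant figure)
Orange → 3 (second significant figure)
Green → ×10^5 multiplier
Gold → ±5% tolerance
33 × 100000 = 3300000 Ω
Allowed range: 3135000 Ω to 3465000 Ω.
3690000 Ω lies outside that range.

no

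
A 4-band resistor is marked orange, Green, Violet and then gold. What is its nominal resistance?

Orange → 3 (first significant figure)
Green → 5 (second significant figure)
Violet → ×10^7 multiplier
35 × 10000000 = 350000000 Ω

350000000 Ω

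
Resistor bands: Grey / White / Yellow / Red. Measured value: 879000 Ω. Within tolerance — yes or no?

yes

Grey → 8 (first significant figure)
White → 9 (second significant figure)
Yellow → ×10^4 multiplier
Red → ±2% tolerance
89 × 10000 = 890000 Ω
Allowed range: 872200 Ω to 907800 Ω.
879000 Ω lies inside that range.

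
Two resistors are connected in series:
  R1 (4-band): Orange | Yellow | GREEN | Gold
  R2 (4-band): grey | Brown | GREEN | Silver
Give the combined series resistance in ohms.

R1: orange, yellow → 34; green ×10^5 → 3400000 Ω.
R2: grey, brown → 81; green ×10^5 → 8100000 Ω.
Series: 3400000 + 8100000 = 11500000 Ω.

11500000 Ω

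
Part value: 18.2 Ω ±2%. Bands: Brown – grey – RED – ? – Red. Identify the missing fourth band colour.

gold

18.2 Ω = 182 × 10^-1.
The fourth band is the multiplier, 10^-1, which is gold.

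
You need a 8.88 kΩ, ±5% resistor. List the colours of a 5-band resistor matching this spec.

8880 Ω = 888 × 10^1.
8 → grey
8 → grey
8 → grey
Multiplier 10^1 → brown.
±5% tolerance → gold.

grey, grey, grey, brown, gold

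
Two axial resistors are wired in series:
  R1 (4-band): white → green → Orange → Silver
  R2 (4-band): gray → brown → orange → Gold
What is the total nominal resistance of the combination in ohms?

R1: white, green → 95; orange ×10^3 → 95000 Ω.
R2: grey, brown → 81; orange ×10^3 → 81000 Ω.
Series: 95000 + 81000 = 176000 Ω.

176000 Ω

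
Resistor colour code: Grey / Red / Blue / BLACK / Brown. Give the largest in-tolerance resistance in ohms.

Grey → 8 (first significant figure)
Red → 2 (second significant figure)
Blue → 6 (third significant figure)
Black → ×1 multiplier
Brown → ±1% tolerance
826 × 1 = 826 Ω
Largest = 826 × (1 + 1/100) = 834.26 Ω.

834.26 Ω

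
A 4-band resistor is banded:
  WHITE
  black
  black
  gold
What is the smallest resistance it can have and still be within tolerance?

White → 9 (first significant figure)
Black → 0 (second significant figure)
Black → ×1 multiplier
Gold → ±5% tolerance
90 × 1 = 90 Ω
Smallest = 90 × (1 − 5/100) = 85.5 Ω.

85.5 Ω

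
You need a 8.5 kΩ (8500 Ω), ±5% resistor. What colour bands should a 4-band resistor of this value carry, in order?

8500 Ω = 85 × 10^2.
8 → grey
5 → green
Multiplier 10^2 → red.
±5% tolerance → gold.

grey, green, red, gold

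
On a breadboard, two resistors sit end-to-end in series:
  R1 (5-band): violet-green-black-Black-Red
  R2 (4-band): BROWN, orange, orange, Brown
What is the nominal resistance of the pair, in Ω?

13750 Ω

R1: violet, green, black → 750; black ×1 → 750 Ω.
R2: brown, orange → 13; orange ×10^3 → 13000 Ω.
Series: 750 + 13000 = 13750 Ω.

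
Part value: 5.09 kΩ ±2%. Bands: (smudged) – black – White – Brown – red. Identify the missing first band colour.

green

5090 Ω = 509 × 10^1.
The first band gives digit 5 of the significand, and 5 is green.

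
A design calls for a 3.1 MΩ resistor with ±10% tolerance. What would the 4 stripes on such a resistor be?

orange, brown, green, silver

3100000 Ω = 31 × 10^5.
3 → orange
1 → brown
Multiplier 10^5 → green.
±10% tolerance → silver.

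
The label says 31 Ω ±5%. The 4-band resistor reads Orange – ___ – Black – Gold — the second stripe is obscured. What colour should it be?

brown

31 Ω = 31 × 10^0.
The second band gives digit 1 of the significand, and 1 is brown.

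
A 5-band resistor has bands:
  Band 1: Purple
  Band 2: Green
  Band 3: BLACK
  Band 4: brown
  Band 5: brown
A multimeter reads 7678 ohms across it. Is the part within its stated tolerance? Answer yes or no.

no

Violet → 7 (first significant figure)
Green → 5 (second significant figure)
Black → 0 (third significant figure)
Brown → ×10 multiplier
Brown → ±1% tolerance
750 × 10 = 7500 Ω
Allowed range: 7425 Ω to 7575 Ω.
7678 ohms lies outside that range.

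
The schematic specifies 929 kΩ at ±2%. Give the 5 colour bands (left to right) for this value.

white, red, white, orange, red

929000 Ω = 929 × 10^3.
9 → white
2 → red
9 → white
Multiplier 10^3 → orange.
±2% tolerance → red.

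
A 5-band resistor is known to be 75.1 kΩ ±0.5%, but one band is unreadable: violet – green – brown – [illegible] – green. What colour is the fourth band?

75100 Ω = 751 × 10^2.
The fourth band is the multiplier, 10^2, which is red.

red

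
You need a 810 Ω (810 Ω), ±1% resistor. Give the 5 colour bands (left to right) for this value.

grey, brown, black, black, brown

810 Ω = 810 × 10^0.
8 → grey
1 → brown
0 → black
Multiplier 10^0 → black.
±1% tolerance → brown.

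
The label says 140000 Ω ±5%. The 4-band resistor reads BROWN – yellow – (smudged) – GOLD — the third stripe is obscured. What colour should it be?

yellow

140000 Ω = 14 × 10^4.
The third band is the multiplier, 10^4, which is yellow.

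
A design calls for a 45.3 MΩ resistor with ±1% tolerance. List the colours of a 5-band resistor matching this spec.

45300000 Ω = 453 × 10^5.
4 → yellow
5 → green
3 → orange
Multiplier 10^5 → green.
±1% tolerance → brown.

yellow, green, orange, green, brown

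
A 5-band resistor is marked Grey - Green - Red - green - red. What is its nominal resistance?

Grey → 8 (first significant figure)
Green → 5 (second significant figure)
Red → 2 (third significant figure)
Green → ×10^5 multiplier
852 × 100000 = 85200000 Ω

85200000 Ω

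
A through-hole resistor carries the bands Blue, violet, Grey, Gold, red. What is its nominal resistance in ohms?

67.8 Ω

Blue → 6 (first significant figure)
Violet → 7 (second significant figure)
Grey → 8 (third significant figure)
Gold → ×0.1 multiplier
678 × 0.1 = 67.8 Ω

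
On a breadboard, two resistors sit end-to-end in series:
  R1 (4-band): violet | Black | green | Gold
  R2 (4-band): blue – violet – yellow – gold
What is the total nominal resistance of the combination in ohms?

7670000 Ω

R1: violet, black → 70; green ×10^5 → 7000000 Ω.
R2: blue, violet → 67; yellow ×10^4 → 670000 Ω.
Series: 7000000 + 670000 = 7670000 Ω.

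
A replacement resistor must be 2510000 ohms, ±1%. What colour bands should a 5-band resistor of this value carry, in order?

2510000 Ω = 251 × 10^4.
2 → red
5 → green
1 → brown
Multiplier 10^4 → yellow.
±1% tolerance → brown.

red, green, brown, yellow, brown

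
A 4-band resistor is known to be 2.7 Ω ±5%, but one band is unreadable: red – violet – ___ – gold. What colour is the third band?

gold

2.7 Ω = 27 × 10^-1.
The third band is the multiplier, 10^-1, which is gold.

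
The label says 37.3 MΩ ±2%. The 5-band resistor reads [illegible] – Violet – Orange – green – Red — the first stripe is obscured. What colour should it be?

37300000 Ω = 373 × 10^5.
The first band gives digit 3 of the significand, and 3 is orange.

orange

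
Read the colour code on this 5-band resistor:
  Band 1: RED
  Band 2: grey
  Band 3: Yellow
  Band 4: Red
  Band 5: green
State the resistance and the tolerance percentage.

Red → 2 (first significant figure)
Grey → 8 (second significant figure)
Yellow → 4 (third significant figure)
Red → ×10^2 multiplier
Green → ±0.5% tolerance
284 × 100 = 28400 Ω

28400 Ω ±0.5%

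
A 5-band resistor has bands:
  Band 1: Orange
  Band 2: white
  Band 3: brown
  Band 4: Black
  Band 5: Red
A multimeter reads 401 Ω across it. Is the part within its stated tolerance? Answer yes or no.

no

Orange → 3 (first significant figure)
White → 9 (second significant figure)
Brown → 1 (third significant figure)
Black → ×1 multiplier
Red → ±2% tolerance
391 × 1 = 391 Ω
Allowed range: 383.18 Ω to 398.82 Ω.
401 Ω lies outside that range.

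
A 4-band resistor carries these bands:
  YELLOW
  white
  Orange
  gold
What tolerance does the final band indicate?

The last band, gold, is the tolerance band.
Gold corresponds to ±5%.

±5%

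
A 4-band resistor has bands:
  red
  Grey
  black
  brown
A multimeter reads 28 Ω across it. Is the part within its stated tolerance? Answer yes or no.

Red → 2 (first significant figure)
Grey → 8 (second significant figure)
Black → ×1 multiplier
Brown → ±1% tolerance
28 × 1 = 28 Ω
Allowed range: 27.72 Ω to 28.28 Ω.
28 Ω lies inside that range.

yes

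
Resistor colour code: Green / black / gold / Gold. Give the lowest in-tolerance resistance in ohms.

Green → 5 (first significant figure)
Black → 0 (second significant figure)
Gold → ×0.1 multiplier
Gold → ±5% tolerance
50 × 0.1 = 5 Ω
Lowest = 5 × (1 − 5/100) = 4.75 Ω.

4.75 Ω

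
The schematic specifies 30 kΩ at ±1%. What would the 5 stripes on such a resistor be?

orange, black, black, red, brown

30000 Ω = 300 × 10^2.
3 → orange
0 → black
0 → black
Multiplier 10^2 → red.
±1% tolerance → brown.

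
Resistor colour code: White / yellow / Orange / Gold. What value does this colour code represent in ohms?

94000 Ω

White → 9 (first significant figure)
Yellow → 4 (second significant figure)
Orange → ×10^3 multiplier
94 × 1000 = 94000 Ω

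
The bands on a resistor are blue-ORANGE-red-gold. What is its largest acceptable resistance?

6615 Ω

Blue → 6 (first significant figure)
Orange → 3 (second significant figure)
Red → ×10^2 multiplier
Gold → ±5% tolerance
63 × 100 = 6300 Ω
Largest = 6300 × (1 + 5/100) = 6615 Ω.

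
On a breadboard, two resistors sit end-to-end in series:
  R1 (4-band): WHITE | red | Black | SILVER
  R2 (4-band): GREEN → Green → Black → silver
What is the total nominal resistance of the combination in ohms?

R1: white, red → 92; black ×1 → 92 Ω.
R2: green, green → 55; black ×1 → 55 Ω.
Series: 92 + 55 = 147 Ω.

147 Ω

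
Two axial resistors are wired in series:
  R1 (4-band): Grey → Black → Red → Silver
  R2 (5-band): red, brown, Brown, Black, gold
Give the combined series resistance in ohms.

R1: grey, black → 80; red ×10^2 → 8000 Ω.
R2: red, brown, brown → 211; black ×1 → 211 Ω.
Series: 8000 + 211 = 8211 Ω.

8211 Ω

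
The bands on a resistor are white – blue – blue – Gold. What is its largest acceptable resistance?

100800000 Ω

White → 9 (first significant figure)
Blue → 6 (second significant figure)
Blue → ×10^6 multiplier
Gold → ±5% tolerance
96 × 1000000 = 96000000 Ω
Largest = 96000000 × (1 + 5/100) = 100800000 Ω.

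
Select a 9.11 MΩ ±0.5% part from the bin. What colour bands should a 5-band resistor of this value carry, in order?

9110000 Ω = 911 × 10^4.
9 → white
1 → brown
1 → brown
Multiplier 10^4 → yellow.
±0.5% tolerance → green.

white, brown, brown, yellow, green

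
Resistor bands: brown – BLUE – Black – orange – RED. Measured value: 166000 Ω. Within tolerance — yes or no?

no

Brown → 1 (first significant figure)
Blue → 6 (second significant figure)
Black → 0 (third significant figure)
Orange → ×10^3 multiplier
Red → ±2% tolerance
160 × 1000 = 160000 Ω
Allowed range: 156800 Ω to 163200 Ω.
166000 Ω lies outside that range.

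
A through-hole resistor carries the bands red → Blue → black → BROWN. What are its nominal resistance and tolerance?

Red → 2 (first significant figure)
Blue → 6 (second significant figure)
Black → ×1 multiplier
Brown → ±1% tolerance
26 × 1 = 26 Ω

26 Ω ±1%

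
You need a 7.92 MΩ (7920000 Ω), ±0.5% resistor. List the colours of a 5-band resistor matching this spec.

violet, white, red, yellow, green

7920000 Ω = 792 × 10^4.
7 → violet
9 → white
2 → red
Multiplier 10^4 → yellow.
±0.5% tolerance → green.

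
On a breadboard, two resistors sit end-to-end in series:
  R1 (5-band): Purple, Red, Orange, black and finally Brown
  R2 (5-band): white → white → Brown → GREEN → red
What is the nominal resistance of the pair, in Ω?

99100723 Ω

R1: violet, red, orange → 723; black ×1 → 723 Ω.
R2: white, white, brown → 991; green ×10^5 → 99100000 Ω.
Series: 723 + 99100000 = 99100723 Ω.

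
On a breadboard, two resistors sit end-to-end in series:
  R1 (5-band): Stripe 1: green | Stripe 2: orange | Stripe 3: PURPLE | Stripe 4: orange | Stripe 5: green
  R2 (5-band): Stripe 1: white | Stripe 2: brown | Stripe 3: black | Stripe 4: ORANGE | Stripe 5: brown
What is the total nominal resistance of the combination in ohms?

1447000 Ω

R1: green, orange, violet → 537; orange ×10^3 → 537000 Ω.
R2: white, brown, black → 910; orange ×10^3 → 910000 Ω.
Series: 537000 + 910000 = 1447000 Ω.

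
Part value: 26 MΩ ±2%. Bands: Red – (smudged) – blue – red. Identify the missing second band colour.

26000000 Ω = 26 × 10^6.
The second band gives digit 6 of the significand, and 6 is blue.

blue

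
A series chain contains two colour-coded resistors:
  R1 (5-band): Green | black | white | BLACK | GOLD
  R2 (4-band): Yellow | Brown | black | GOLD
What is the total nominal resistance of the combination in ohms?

550 Ω

R1: green, black, white → 509; black ×1 → 509 Ω.
R2: yellow, brown → 41; black ×1 → 41 Ω.
Series: 509 + 41 = 550 Ω.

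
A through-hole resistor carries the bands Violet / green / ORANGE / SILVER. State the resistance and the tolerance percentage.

75000 Ω ±10%

Violet → 7 (first significant figure)
Green → 5 (second significant figure)
Orange → ×10^3 multiplier
Silver → ±10% tolerance
75 × 1000 = 75000 Ω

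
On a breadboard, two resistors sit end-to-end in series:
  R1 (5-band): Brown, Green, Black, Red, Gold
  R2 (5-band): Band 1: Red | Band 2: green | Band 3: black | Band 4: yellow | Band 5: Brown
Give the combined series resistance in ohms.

2515000 Ω

R1: brown, green, black → 150; red ×10^2 → 15000 Ω.
R2: red, green, black → 250; yellow ×10^4 → 2500000 Ω.
Series: 15000 + 2500000 = 2515000 Ω.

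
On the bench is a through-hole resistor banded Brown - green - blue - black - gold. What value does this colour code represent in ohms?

156 Ω

Brown → 1 (first significant figure)
Green → 5 (second significant figure)
Blue → 6 (third significant figure)
Black → ×1 multiplier
156 × 1 = 156 Ω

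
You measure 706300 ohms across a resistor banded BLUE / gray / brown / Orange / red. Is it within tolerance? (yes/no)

no

Blue → 6 (first significant figure)
Grey → 8 (second significant figure)
Brown → 1 (third significant figure)
Orange → ×10^3 multiplier
Red → ±2% tolerance
681 × 1000 = 681000 Ω
Allowed range: 667380 Ω to 694620 Ω.
706300 ohms lies outside that range.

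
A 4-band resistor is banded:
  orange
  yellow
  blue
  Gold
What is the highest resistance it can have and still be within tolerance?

Orange → 3 (first significant figure)
Yellow → 4 (second significant figure)
Blue → ×10^6 multiplier
Gold → ±5% tolerance
34 × 1000000 = 34000000 Ω
Highest = 34000000 × (1 + 5/100) = 35700000 Ω.

35700000 Ω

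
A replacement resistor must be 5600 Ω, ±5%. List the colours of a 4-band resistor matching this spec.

5600 Ω = 56 × 10^2.
5 → green
6 → blue
Multiplier 10^2 → red.
±5% tolerance → gold.

green, blue, red, gold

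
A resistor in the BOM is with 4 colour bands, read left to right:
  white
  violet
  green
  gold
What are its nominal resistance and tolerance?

White → 9 (first significant figure)
Violet → 7 (second significant figure)
Green → ×10^5 multiplier
Gold → ±5% tolerance
97 × 100000 = 9700000 Ω

9700000 Ω ±5%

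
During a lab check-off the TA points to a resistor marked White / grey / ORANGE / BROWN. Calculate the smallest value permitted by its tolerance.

97020 Ω

White → 9 (first significant figure)
Grey → 8 (second significant figure)
Orange → ×10^3 multiplier
Brown → ±1% tolerance
98 × 1000 = 98000 Ω
Smallest = 98000 × (1 − 1/100) = 97020 Ω.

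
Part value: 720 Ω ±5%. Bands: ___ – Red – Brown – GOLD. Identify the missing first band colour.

720 Ω = 72 × 10^1.
The first band gives digit 7 of the significand, and 7 is violet.

violet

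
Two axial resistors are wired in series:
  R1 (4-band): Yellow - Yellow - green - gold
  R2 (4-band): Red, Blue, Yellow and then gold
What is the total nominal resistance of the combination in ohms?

R1: yellow, yellow → 44; green ×10^5 → 4400000 Ω.
R2: red, blue → 26; yellow ×10^4 → 260000 Ω.
Series: 4400000 + 260000 = 4660000 Ω.

4660000 Ω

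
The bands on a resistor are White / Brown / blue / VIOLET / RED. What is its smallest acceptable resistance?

White → 9 (first significant figure)
Brown → 1 (second significant figure)
Blue → 6 (third significant figure)
Violet → ×10^7 multiplier
Red → ±2% tolerance
916 × 10000000 = 9160000000 Ω
Smallest = 9160000000 × (1 − 2/100) = 8976800000 Ω.

8976800000 Ω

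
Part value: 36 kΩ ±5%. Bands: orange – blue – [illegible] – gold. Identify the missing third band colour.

orange

36000 Ω = 36 × 10^3.
The third band is the multiplier, 10^3, which is orange.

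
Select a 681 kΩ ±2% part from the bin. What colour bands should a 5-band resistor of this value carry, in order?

blue, grey, brown, orange, red

681000 Ω = 681 × 10^3.
6 → blue
8 → grey
1 → brown
Multiplier 10^3 → orange.
±2% tolerance → red.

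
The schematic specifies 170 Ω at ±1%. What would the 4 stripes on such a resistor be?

170 Ω = 17 × 10^1.
1 → brown
7 → violet
Multiplier 10^1 → brown.
±1% tolerance → brown.

brown, violet, brown, brown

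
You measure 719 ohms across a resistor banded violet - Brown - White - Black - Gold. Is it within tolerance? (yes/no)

yes

Violet → 7 (first significant figure)
Brown → 1 (second significant figure)
White → 9 (third significant figure)
Black → ×1 multiplier
Gold → ±5% tolerance
719 × 1 = 719 Ω
Allowed range: 683.05 Ω to 754.95 Ω.
719 ohms lies inside that range.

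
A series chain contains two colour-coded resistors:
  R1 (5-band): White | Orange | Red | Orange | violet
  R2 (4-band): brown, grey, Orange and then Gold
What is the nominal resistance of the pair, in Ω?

R1: white, orange, red → 932; orange ×10^3 → 932000 Ω.
R2: brown, grey → 18; orange ×10^3 → 18000 Ω.
Series: 932000 + 18000 = 950000 Ω.

950000 Ω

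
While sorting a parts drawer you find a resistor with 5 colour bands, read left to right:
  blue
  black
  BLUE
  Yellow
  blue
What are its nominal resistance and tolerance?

Blue → 6 (first significant figure)
Black → 0 (second significant figure)
Blue → 6 (third significant figure)
Yellow → ×10^4 multiplier
Blue → ±0.25% tolerance
606 × 10000 = 6060000 Ω

6060000 Ω ±0.25%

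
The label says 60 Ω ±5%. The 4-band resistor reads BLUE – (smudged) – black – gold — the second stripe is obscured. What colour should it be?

black

60 Ω = 60 × 10^0.
The second band gives digit 0 of the significand, and 0 is black.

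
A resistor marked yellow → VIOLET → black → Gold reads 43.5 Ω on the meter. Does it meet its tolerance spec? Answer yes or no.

Yellow → 4 (first significant figure)
Violet → 7 (second significant figure)
Black → ×1 multiplier
Gold → ±5% tolerance
47 × 1 = 47 Ω
Allowed range: 44.65 Ω to 49.35 Ω.
43.5 Ω lies outside that range.

no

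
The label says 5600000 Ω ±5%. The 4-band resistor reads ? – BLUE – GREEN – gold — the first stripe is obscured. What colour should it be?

5600000 Ω = 56 × 10^5.
The first band gives digit 5 of the significand, and 5 is green.

green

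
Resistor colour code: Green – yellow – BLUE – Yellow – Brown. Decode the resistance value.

Green → 5 (first significant figure)
Yellow → 4 (second significant figure)
Blue → 6 (third significant figure)
Yellow → ×10^4 multiplier
546 × 10000 = 5460000 Ω

5460000 Ω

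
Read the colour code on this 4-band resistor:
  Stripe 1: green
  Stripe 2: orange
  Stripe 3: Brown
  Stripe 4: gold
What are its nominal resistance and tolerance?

Green → 5 (first significant figure)
Orange → 3 (second significant figure)
Brown → ×10 multiplier
Gold → ±5% tolerance
53 × 10 = 530 Ω

530 Ω ±5%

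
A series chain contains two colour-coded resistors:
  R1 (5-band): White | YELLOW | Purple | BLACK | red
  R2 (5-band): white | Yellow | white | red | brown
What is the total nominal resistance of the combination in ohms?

95847 Ω

R1: white, yellow, violet → 947; black ×1 → 947 Ω.
R2: white, yellow, white → 949; red ×10^2 → 94900 Ω.
Series: 947 + 94900 = 95847 Ω.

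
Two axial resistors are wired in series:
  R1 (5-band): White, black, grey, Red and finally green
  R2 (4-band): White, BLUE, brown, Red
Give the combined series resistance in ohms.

91760 Ω

R1: white, black, grey → 908; red ×10^2 → 90800 Ω.
R2: white, blue → 96; brown ×10 → 960 Ω.
Series: 90800 + 960 = 91760 Ω.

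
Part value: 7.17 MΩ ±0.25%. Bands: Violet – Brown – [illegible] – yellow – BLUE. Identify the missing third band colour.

7170000 Ω = 717 × 10^4.
The third band gives digit 7 of the significand, and 7 is violet.

violet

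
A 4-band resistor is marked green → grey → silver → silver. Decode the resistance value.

Green → 5 (first significant figure)
Grey → 8 (second significant figure)
Silver → ×0.01 multiplier
58 × 0.01 = 0.58 Ω

0.58 Ω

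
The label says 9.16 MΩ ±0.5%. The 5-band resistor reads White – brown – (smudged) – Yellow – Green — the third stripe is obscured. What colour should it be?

blue

9160000 Ω = 916 × 10^4.
The third band gives digit 6 of the significand, and 6 is blue.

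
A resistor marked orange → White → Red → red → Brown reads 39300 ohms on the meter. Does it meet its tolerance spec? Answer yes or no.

Orange → 3 (first significant figure)
White → 9 (second significant figure)
Red → 2 (third significant figure)
Red → ×10^2 multiplier
Brown → ±1% tolerance
392 × 100 = 39200 Ω
Allowed range: 38808 Ω to 39592 Ω.
39300 ohms lies inside that range.

yes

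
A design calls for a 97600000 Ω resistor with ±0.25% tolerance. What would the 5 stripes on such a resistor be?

white, violet, blue, green, blue

97600000 Ω = 976 × 10^5.
9 → white
7 → violet
6 → blue
Multiplier 10^5 → green.
±0.25% tolerance → blue.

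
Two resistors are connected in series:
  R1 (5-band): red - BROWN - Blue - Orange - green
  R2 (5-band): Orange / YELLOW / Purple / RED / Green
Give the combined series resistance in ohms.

250700 Ω

R1: red, brown, blue → 216; orange ×10^3 → 216000 Ω.
R2: orange, yellow, violet → 347; red ×10^2 → 34700 Ω.
Series: 216000 + 34700 = 250700 Ω.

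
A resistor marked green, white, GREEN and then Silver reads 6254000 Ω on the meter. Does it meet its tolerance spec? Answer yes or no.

Green → 5 (first significant figure)
White → 9 (second significant figure)
Green → ×10^5 multiplier
Silver → ±10% tolerance
59 × 100000 = 5900000 Ω
Allowed range: 5310000 Ω to 6490000 Ω.
6254000 Ω lies inside that range.

yes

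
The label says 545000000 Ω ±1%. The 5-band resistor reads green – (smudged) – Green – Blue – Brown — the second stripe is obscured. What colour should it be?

yellow

545000000 Ω = 545 × 10^6.
The second band gives digit 4 of the significand, and 4 is yellow.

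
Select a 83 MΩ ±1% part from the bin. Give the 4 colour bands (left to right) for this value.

83000000 Ω = 83 × 10^6.
8 → grey
3 → orange
Multiplier 10^6 → blue.
±1% tolerance → brown.

grey, orange, blue, brown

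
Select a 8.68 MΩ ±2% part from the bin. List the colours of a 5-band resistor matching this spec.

8680000 Ω = 868 × 10^4.
8 → grey
6 → blue
8 → grey
Multiplier 10^4 → yellow.
±2% tolerance → red.

grey, blue, grey, yellow, red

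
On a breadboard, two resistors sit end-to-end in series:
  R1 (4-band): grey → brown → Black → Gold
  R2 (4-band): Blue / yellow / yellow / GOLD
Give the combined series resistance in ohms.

R1: grey, brown → 81; black ×1 → 81 Ω.
R2: blue, yellow → 64; yellow ×10^4 → 640000 Ω.
Series: 81 + 640000 = 640081 Ω.

640081 Ω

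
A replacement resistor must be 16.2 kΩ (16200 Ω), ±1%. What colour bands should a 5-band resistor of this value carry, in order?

brown, blue, red, red, brown

16200 Ω = 162 × 10^2.
1 → brown
6 → blue
2 → red
Multiplier 10^2 → red.
±1% tolerance → brown.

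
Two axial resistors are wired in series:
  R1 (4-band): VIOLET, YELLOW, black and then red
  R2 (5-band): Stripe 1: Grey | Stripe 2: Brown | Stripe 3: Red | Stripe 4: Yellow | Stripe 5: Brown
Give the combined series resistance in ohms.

R1: violet, yellow → 74; black ×1 → 74 Ω.
R2: grey, brown, red → 812; yellow ×10^4 → 8120000 Ω.
Series: 74 + 8120000 = 8120074 Ω.

8120074 Ω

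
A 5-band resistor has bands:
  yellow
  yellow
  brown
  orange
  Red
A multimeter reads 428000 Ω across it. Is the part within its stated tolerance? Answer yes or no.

no

Yellow → 4 (first significant figure)
Yellow → 4 (second significant figure)
Brown → 1 (third significant figure)
Orange → ×10^3 multiplier
Red → ±2% tolerance
441 × 1000 = 441000 Ω
Allowed range: 432180 Ω to 449820 Ω.
428000 Ω lies outside that range.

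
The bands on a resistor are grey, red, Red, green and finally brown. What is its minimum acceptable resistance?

81378000 Ω

Grey → 8 (first significant figure)
Red → 2 (second significant figure)
Red → 2 (third significant figure)
Green → ×10^5 multiplier
Brown → ±1% tolerance
822 × 100000 = 82200000 Ω
Minimum = 82200000 × (1 − 1/100) = 81378000 Ω.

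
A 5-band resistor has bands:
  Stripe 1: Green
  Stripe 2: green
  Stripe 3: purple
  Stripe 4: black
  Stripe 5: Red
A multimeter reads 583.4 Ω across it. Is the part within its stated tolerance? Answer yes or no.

Green → 5 (first significant figure)
Green → 5 (second significant figure)
Violet → 7 (third significant figure)
Black → ×1 multiplier
Red → ±2% tolerance
557 × 1 = 557 Ω
Allowed range: 545.86 Ω to 568.14 Ω.
583.4 Ω lies outside that range.

no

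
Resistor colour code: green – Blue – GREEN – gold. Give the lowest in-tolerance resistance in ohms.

Green → 5 (first significant figure)
Blue → 6 (second significant figure)
Green → ×10^5 multiplier
Gold → ±5% tolerance
56 × 100000 = 5600000 Ω
Lowest = 5600000 × (1 − 5/100) = 5320000 Ω.

5320000 Ω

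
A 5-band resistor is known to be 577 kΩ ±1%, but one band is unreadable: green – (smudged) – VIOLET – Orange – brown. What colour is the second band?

577000 Ω = 577 × 10^3.
The second band gives digit 7 of the significand, and 7 is violet.

violet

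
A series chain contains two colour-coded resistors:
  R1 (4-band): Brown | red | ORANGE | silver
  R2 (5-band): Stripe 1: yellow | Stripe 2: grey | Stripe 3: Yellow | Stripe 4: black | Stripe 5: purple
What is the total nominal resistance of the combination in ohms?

R1: brown, red → 12; orange ×10^3 → 12000 Ω.
R2: yellow, grey, yellow → 484; black ×1 → 484 Ω.
Series: 12000 + 484 = 12484 Ω.

12484 Ω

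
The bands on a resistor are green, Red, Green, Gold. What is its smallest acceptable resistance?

Green → 5 (first significant figure)
Red → 2 (second significant figure)
Green → ×10^5 multiplier
Gold → ±5% tolerance
52 × 100000 = 5200000 Ω
Smallest = 5200000 × (1 − 5/100) = 4940000 Ω.

4940000 Ω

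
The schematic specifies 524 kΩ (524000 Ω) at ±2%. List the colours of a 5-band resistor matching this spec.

524000 Ω = 524 × 10^3.
5 → green
2 → red
4 → yellow
Multiplier 10^3 → orange.
±2% tolerance → red.

green, red, yellow, orange, red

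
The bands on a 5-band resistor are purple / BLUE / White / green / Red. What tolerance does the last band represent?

±2%

The last band, red, is the tolerance band.
Red corresponds to ±2%.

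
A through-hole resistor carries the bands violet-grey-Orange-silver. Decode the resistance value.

78000 Ω

Violet → 7 (first significant figure)
Grey → 8 (second significant figure)
Orange → ×10^3 multiplier
78 × 1000 = 78000 Ω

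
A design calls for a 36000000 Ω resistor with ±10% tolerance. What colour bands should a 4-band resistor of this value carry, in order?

orange, blue, blue, silver

36000000 Ω = 36 × 10^6.
3 → orange
6 → blue
Multiplier 10^6 → blue.
±10% tolerance → silver.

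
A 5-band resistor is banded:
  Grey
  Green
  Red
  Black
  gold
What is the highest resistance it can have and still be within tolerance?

894.6 Ω

Grey → 8 (first significant figure)
Green → 5 (second significant figure)
Red → 2 (third significant figure)
Black → ×1 multiplier
Gold → ±5% tolerance
852 × 1 = 852 Ω
Highest = 852 × (1 + 5/100) = 894.6 Ω.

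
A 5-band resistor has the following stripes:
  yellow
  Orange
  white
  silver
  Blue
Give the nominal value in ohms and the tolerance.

Yellow → 4 (first significant figure)
Orange → 3 (second significant figure)
White → 9 (third significant figure)
Silver → ×0.01 multiplier
Blue → ±0.25% tolerance
439 × 0.01 = 4.39 Ω

4.39 Ω ±0.25%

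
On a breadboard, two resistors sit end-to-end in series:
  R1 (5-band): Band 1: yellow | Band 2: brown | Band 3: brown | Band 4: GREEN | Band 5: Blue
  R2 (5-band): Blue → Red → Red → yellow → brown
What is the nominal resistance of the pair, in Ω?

47320000 Ω

R1: yellow, brown, brown → 411; green ×10^5 → 41100000 Ω.
R2: blue, red, red → 622; yellow ×10^4 → 6220000 Ω.
Series: 41100000 + 6220000 = 47320000 Ω.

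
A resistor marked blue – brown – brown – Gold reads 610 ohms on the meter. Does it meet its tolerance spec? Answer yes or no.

yes

Blue → 6 (first significant figure)
Brown → 1 (second significant figure)
Brown → ×10 multiplier
Gold → ±5% tolerance
61 × 10 = 610 Ω
Allowed range: 579.5 Ω to 640.5 Ω.
610 ohms lies inside that range.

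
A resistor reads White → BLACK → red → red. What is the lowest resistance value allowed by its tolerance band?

White → 9 (first significant figure)
Black → 0 (second significant figure)
Red → ×10^2 multiplier
Red → ±2% tolerance
90 × 100 = 9000 Ω
Lowest = 9000 × (1 − 2/100) = 8820 Ω.

8820 Ω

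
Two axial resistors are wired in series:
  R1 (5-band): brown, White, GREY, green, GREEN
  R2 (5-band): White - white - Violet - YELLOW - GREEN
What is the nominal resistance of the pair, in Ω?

29770000 Ω

R1: brown, white, grey → 198; green ×10^5 → 19800000 Ω.
R2: white, white, violet → 997; yellow ×10^4 → 9970000 Ω.
Series: 19800000 + 9970000 = 29770000 Ω.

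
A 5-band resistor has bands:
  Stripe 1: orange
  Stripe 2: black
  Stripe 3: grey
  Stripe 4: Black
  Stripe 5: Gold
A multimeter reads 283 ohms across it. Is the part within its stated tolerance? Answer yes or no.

no

Orange → 3 (first significant figure)
Black → 0 (second significant figure)
Grey → 8 (third significant figure)
Black → ×1 multiplier
Gold → ±5% tolerance
308 × 1 = 308 Ω
Allowed range: 292.6 Ω to 323.4 Ω.
283 ohms lies outside that range.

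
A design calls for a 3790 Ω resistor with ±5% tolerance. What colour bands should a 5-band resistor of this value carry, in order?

3790 Ω = 379 × 10^1.
3 → orange
7 → violet
9 → white
Multiplier 10^1 → brown.
±5% tolerance → gold.

orange, violet, white, brown, gold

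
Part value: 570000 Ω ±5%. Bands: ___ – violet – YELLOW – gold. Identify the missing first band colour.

570000 Ω = 57 × 10^4.
The first band gives digit 5 of the significand, and 5 is green.

green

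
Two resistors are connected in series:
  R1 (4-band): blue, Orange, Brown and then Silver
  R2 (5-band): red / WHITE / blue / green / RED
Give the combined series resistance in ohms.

R1: blue, orange → 63; brown ×10 → 630 Ω.
R2: red, white, blue → 296; green ×10^5 → 29600000 Ω.
Series: 630 + 29600000 = 29600630 Ω.

29600630 Ω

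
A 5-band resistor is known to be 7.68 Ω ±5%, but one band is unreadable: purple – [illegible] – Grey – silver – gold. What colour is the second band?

7.68 Ω = 768 × 10^-2.
The second band gives digit 6 of the significand, and 6 is blue.

blue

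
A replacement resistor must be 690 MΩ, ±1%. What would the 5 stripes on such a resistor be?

690000000 Ω = 690 × 10^6.
6 → blue
9 → white
0 → black
Multiplier 10^6 → blue.
±1% tolerance → brown.

blue, white, black, blue, brown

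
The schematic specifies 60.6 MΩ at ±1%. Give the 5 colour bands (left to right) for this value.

blue, black, blue, green, brown

60600000 Ω = 606 × 10^5.
6 → blue
0 → black
6 → blue
Multiplier 10^5 → green.
±1% tolerance → brown.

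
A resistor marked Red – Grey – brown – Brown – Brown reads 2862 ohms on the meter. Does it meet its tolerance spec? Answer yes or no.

no

Red → 2 (first significant figure)
Grey → 8 (second significant figure)
Brown → 1 (third significant figure)
Brown → ×10 multiplier
Brown → ±1% tolerance
281 × 10 = 2810 Ω
Allowed range: 2781.9 Ω to 2838.1 Ω.
2862 ohms lies outside that range.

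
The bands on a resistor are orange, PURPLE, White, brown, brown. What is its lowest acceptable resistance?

3752.1 Ω

Orange → 3 (first significant figure)
Violet → 7 (second significant figure)
White → 9 (third significant figure)
Brown → ×10 multiplier
Brown → ±1% tolerance
379 × 10 = 3790 Ω
Lowest = 3790 × (1 − 1/100) = 3752.1 Ω.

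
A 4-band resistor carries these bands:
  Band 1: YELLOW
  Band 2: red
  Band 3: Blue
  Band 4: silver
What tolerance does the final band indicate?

The last band, silver, is the tolerance band.
Silver corresponds to ±10%.

±10%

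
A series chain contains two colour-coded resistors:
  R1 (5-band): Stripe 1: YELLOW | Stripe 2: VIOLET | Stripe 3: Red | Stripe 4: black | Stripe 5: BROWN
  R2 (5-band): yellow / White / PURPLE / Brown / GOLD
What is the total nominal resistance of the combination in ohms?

R1: yellow, violet, red → 472; black ×1 → 472 Ω.
R2: yellow, white, violet → 497; brown ×10 → 4970 Ω.
Series: 472 + 4970 = 5442 Ω.

5442 Ω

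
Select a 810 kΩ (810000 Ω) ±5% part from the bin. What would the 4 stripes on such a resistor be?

grey, brown, yellow, gold

810000 Ω = 81 × 10^4.
8 → grey
1 → brown
Multiplier 10^4 → yellow.
±5% tolerance → gold.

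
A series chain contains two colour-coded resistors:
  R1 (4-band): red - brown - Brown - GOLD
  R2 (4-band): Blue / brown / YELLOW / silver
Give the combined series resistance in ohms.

610210 Ω

R1: red, brown → 21; brown ×10 → 210 Ω.
R2: blue, brown → 61; yellow ×10^4 → 610000 Ω.
Series: 210 + 610000 = 610210 Ω.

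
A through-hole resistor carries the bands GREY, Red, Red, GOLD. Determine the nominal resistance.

Grey → 8 (first significant figure)
Red → 2 (second significant figure)
Red → ×10^2 multiplier
82 × 100 = 8200 Ω

8200 Ω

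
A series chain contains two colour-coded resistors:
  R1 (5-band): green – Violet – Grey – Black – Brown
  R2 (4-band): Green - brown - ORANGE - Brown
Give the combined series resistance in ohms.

R1: green, violet, grey → 578; black ×1 → 578 Ω.
R2: green, brown → 51; orange ×10^3 → 51000 Ω.
Series: 578 + 51000 = 51578 Ω.

51578 Ω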